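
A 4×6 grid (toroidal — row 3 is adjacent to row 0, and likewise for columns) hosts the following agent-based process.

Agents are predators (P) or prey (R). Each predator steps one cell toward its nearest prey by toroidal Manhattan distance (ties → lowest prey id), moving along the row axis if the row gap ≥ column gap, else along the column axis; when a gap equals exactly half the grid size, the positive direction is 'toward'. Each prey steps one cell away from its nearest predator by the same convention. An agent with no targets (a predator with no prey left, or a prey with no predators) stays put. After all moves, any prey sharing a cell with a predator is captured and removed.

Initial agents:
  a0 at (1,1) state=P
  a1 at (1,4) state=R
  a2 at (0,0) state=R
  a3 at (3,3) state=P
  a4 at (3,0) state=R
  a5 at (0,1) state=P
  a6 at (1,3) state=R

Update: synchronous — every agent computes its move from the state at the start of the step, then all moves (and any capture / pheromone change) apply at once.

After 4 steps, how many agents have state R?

t=1: a0@(0,1):P a1@(1,3):R a2@(0,5):R a3@(0,3):P a4@(2,0):R a5@(0,0):P a6@(1,4):R
t=2: a0@(0,0):P a1@(2,3):R a2@(0,4):R a3@(1,3):P a4@(1,0):R a5@(0,5):P a6@(2,4):R
t=3: a0@(1,0):P a1@(3,3):R a2@(0,3):R a3@(2,3):P a4@(2,0):R a5@(0,4):P a6@(3,4):R
t=4: a0@(2,0):P a2@(0,2):R a3@(3,3):P a4@(3,0):R a5@(0,3):P a6@(2,4):R

3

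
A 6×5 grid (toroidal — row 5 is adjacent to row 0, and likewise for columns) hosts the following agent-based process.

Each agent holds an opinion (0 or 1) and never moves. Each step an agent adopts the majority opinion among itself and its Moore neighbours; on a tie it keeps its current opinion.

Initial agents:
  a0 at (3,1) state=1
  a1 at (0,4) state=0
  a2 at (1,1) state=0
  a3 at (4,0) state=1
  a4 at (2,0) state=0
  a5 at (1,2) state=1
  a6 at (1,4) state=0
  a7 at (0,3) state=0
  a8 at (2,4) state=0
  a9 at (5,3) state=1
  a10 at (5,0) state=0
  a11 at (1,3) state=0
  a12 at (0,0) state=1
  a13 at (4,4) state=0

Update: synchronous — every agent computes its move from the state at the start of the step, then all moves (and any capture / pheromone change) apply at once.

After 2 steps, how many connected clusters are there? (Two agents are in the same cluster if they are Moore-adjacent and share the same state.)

t=1: a0@(3,1):1 a1@(0,4):0 a2@(1,1):0 a3@(4,0):1 a4@(2,0):0 a5@(1,2):0 a6@(1,4):0 a7@(0,3):0 a8@(2,4):0 a9@(5,3):0 a10@(5,0):0 a11@(1,3):0 a12@(0,0):0 a13@(4,4):0
t=2: (unchanged — steady state)

2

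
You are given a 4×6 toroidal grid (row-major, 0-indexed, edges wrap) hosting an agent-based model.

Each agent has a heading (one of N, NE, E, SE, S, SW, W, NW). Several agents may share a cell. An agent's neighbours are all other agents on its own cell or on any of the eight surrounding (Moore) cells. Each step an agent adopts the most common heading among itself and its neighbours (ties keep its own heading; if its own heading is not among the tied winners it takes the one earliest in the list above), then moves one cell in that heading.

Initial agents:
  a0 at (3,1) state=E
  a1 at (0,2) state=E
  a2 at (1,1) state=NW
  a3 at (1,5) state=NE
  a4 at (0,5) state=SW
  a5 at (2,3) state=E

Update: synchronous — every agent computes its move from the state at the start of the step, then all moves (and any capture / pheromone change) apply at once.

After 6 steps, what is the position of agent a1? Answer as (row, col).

t=1: a0@(3,2):E a1@(0,3):E a2@(0,0):NW a3@(0,0):NE a4@(1,4):SW a5@(2,4):E
t=2: a0@(3,3):E a1@(0,4):E a2@(3,5):NW a3@(3,1):NE a4@(1,5):E a5@(2,5):E
t=3: a0@(3,4):E a1@(0,5):E a2@(3,0):E a3@(2,2):NE a4@(1,0):E a5@(2,0):E
t=4: a0@(3,5):E a1@(0,0):E a2@(3,1):E a3@(1,3):NE a4@(1,1):E a5@(2,1):E
t=5: a0@(3,0):E a1@(0,1):E a2@(3,2):E a3@(0,4):NE a4@(1,2):E a5@(2,2):E
t=6: a0@(3,1):E a1@(0,2):E a2@(3,3):E a3@(3,5):NE a4@(1,3):E a5@(2,3):E

(0, 2)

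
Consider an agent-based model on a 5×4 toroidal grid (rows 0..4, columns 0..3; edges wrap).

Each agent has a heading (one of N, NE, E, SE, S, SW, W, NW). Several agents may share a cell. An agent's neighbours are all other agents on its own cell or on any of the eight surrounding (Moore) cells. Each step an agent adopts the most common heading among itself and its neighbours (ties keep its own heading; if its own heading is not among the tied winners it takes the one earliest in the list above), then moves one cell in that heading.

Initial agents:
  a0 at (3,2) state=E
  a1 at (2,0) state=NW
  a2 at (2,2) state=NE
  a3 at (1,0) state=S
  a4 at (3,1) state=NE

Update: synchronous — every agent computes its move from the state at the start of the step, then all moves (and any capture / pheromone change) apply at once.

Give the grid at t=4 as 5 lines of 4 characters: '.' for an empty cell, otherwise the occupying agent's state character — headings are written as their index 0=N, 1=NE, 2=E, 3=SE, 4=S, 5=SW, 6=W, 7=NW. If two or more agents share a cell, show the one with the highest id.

t=1: a0@(2,3):NE a1@(1,3):NW a2@(1,3):NE a3@(2,0):S a4@(2,2):NE
t=2: a0@(1,0):NE a1@(0,0):NE a2@(0,0):NE a3@(1,1):NE a4@(1,3):NE
t=3: a0@(0,1):NE a1@(4,1):NE a2@(4,1):NE a3@(0,2):NE a4@(0,0):NE
t=4: a0@(4,2):NE a1@(3,2):NE a2@(3,2):NE a3@(4,3):NE a4@(4,1):NE

....
....
....
..1.
.111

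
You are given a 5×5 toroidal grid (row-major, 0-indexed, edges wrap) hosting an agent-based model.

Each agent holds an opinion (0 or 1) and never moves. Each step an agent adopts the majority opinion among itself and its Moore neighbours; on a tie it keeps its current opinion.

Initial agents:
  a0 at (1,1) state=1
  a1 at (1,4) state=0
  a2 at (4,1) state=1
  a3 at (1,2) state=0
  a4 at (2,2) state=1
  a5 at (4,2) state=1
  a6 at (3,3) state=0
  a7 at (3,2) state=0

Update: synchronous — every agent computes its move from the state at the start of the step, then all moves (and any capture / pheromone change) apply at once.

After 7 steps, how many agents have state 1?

t=1: a0@(1,1):1 a1@(1,4):0 a2@(4,1):1 a3@(1,2):1 a4@(2,2):0 a5@(4,2):1 a6@(3,3):0 a7@(3,2):1
t=2: a0@(1,1):1 a1@(1,4):0 a2@(4,1):1 a3@(1,2):1 a4@(2,2):1 a5@(4,2):1 a6@(3,3):0 a7@(3,2):1
t=3: a0@(1,1):1 a1@(1,4):0 a2@(4,1):1 a3@(1,2):1 a4@(2,2):1 a5@(4,2):1 a6@(3,3):1 a7@(3,2):1
t=4: (unchanged — steady state)

7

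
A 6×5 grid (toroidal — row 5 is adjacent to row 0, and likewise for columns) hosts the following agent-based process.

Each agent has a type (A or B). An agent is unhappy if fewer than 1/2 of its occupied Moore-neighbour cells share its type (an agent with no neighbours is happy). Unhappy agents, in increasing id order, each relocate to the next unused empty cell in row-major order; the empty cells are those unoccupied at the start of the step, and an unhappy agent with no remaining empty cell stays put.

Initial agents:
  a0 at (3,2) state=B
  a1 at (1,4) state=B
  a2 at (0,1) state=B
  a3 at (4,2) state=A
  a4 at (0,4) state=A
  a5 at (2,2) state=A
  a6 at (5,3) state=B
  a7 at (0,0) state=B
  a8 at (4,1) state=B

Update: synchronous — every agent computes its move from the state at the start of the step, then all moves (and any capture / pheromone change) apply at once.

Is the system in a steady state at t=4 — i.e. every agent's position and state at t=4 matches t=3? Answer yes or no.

t=1: a0@(0,2):B a1@(1,4):B a2@(0,1):B a3@(0,3):A a4@(1,0):A a5@(1,1):A a6@(1,2):B a7@(0,0):B a8@(4,1):B
t=2: a0@(0,2):B a1@(0,4):B a2@(0,1):B a3@(1,3):A a4@(2,0):A a5@(2,1):A a6@(1,2):B a7@(0,0):B a8@(4,1):B
t=3: a0@(0,2):B a1@(0,4):B a2@(0,1):B a3@(0,3):A a4@(2,0):A a5@(2,1):A a6@(1,2):B a7@(0,0):B a8@(4,1):B
t=4: a0@(0,2):B a1@(0,4):B a2@(0,1):B a3@(1,0):A a4@(2,0):A a5@(2,1):A a6@(1,2):B a7@(0,0):B a8@(4,1):B

no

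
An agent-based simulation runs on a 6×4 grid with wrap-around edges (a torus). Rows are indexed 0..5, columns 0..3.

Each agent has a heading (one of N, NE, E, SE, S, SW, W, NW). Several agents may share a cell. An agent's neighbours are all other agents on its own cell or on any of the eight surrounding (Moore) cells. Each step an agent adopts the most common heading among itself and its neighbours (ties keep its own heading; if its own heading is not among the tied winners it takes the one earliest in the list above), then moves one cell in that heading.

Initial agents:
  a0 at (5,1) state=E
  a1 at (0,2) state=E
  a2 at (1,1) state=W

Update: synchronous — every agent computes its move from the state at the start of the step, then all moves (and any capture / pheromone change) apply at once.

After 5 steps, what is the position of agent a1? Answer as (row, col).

(0, 3)

t=1: a0@(5,2):E a1@(0,3):E a2@(1,0):W
t=2: a0@(5,3):E a1@(0,0):E a2@(1,3):W
t=3: a0@(5,0):E a1@(0,1):E a2@(1,2):W
t=4: a0@(5,1):E a1@(0,2):E a2@(1,1):W
t=5: a0@(5,2):E a1@(0,3):E a2@(1,0):W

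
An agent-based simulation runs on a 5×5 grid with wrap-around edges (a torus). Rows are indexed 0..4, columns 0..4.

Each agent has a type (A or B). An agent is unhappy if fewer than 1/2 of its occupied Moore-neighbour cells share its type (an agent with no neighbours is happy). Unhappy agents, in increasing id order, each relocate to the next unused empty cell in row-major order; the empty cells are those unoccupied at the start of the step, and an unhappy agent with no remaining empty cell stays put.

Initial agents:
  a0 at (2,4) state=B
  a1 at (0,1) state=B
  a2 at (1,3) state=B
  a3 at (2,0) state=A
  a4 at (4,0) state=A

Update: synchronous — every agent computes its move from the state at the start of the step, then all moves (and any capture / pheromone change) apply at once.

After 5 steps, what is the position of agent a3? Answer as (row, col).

t=1: a0@(2,4):B a1@(0,0):B a2@(1,3):B a3@(0,2):A a4@(0,3):A
t=2: a0@(2,4):B a1@(0,0):B a2@(0,1):B a3@(0,2):A a4@(0,3):A
t=3: (unchanged — steady state)

(0, 2)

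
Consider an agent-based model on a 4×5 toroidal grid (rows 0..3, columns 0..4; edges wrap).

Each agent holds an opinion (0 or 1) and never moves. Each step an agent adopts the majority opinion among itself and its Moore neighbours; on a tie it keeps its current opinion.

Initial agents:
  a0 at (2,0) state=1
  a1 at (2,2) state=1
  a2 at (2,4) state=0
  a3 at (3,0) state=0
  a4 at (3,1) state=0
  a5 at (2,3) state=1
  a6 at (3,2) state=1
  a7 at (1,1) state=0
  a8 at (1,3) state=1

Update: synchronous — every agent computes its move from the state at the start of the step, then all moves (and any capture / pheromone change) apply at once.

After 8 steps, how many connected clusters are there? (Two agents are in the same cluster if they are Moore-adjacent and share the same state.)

1

t=1: a0@(2,0):0 a1@(2,2):1 a2@(2,4):1 a3@(3,0):0 a4@(3,1):1 a5@(2,3):1 a6@(3,2):1 a7@(1,1):1 a8@(1,3):1
t=2: a0@(2,0):1 a1@(2,2):1 a2@(2,4):1 a3@(3,0):0 a4@(3,1):1 a5@(2,3):1 a6@(3,2):1 a7@(1,1):1 a8@(1,3):1
t=3: a0@(2,0):1 a1@(2,2):1 a2@(2,4):1 a3@(3,0):1 a4@(3,1):1 a5@(2,3):1 a6@(3,2):1 a7@(1,1):1 a8@(1,3):1
t=4: (unchanged — steady state)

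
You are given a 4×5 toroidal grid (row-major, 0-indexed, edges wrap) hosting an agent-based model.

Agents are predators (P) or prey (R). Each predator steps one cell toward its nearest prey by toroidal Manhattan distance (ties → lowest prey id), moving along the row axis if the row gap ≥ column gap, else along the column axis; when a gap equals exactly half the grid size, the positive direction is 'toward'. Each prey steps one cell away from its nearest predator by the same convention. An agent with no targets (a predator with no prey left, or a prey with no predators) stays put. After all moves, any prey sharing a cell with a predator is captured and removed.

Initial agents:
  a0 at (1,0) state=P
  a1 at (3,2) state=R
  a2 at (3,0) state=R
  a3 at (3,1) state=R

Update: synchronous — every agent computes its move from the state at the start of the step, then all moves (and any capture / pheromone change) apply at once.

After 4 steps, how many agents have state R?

t=1: a0@(2,0):P a1@(2,2):R a3@(2,1):R
t=2: a0@(2,1):P a1@(2,3):R a3@(2,2):R
t=3: a0@(2,2):P a1@(2,4):R a3@(2,3):R
t=4: a0@(2,3):P a1@(2,0):R a3@(2,4):R

2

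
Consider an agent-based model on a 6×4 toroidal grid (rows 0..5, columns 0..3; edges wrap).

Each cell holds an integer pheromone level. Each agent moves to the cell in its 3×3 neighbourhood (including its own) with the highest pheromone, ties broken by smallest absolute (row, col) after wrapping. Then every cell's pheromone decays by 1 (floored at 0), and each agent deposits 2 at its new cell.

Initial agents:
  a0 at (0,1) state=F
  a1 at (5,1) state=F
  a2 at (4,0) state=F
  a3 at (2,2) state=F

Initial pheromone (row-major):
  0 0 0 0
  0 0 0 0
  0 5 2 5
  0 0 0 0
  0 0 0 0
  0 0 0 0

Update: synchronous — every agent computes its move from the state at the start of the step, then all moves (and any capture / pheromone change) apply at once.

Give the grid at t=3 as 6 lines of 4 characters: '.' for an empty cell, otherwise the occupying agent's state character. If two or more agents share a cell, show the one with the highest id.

t=1: a0@(0,0) a1@(0,0) a2@(3,0) a3@(2,1) | pheromone: 4 0 0 0 / 0 0 0 0 / 0 6 1 4 / 2 0 0 0 / 0 0 0 0 / 0 0 0 0
t=2: a0@(0,0) a1@(0,0) a2@(2,1) a3@(2,1) | pheromone: 7 0 0 0 / 0 0 0 0 / 0 9 0 3 / 1 0 0 0 / 0 0 0 0 / 0 0 0 0
t=3: a0@(0,0) a1@(0,0) a2@(2,1) a3@(2,1) | pheromone: 10 0 0 0 / 0 0 0 0 / 0 12 0 2 / 0 0 0 0 / 0 0 0 0 / 0 0 0 0

F...
....
.F..
....
....
....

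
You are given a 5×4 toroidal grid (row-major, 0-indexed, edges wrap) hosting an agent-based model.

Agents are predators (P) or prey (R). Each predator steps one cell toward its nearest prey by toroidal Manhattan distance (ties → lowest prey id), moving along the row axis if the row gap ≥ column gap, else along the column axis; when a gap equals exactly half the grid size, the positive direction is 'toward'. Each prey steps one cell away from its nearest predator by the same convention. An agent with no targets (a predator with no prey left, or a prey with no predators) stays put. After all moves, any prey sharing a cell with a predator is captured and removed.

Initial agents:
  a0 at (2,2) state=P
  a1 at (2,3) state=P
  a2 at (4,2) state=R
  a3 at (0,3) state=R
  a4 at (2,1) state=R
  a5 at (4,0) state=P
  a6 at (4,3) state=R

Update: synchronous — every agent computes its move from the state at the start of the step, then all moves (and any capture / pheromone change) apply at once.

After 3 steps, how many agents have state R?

t=1: a0@(2,1):P a1@(1,3):P a2@(0,2):R a4@(2,0):R a5@(4,3):P a6@(4,2):R
t=2: a0@(2,0):P a1@(0,3):P a4@(2,3):R a5@(4,2):P a6@(4,1):R
t=3: a0@(2,3):P a1@(1,3):P a4@(2,2):R a5@(4,1):P a6@(4,0):R

2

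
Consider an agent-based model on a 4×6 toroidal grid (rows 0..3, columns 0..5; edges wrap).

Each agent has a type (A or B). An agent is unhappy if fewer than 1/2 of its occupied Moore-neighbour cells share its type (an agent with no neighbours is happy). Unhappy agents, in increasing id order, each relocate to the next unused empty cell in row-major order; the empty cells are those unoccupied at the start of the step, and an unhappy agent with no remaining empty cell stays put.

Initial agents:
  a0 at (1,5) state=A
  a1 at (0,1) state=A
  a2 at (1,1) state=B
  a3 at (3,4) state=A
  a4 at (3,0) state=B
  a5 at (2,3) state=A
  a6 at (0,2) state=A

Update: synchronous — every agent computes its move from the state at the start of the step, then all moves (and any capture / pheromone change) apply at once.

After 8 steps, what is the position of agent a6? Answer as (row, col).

(0, 4)

t=1: a0@(1,5):A a1@(0,0):A a2@(0,3):B a3@(3,4):A a4@(0,4):B a5@(2,3):A a6@(0,2):A
t=2: a0@(1,5):A a1@(0,0):A a2@(0,1):B a3@(0,5):A a4@(1,0):B a5@(2,3):A a6@(1,1):A
t=3: a0@(1,5):A a1@(0,0):A a2@(0,2):B a3@(0,5):A a4@(0,3):B a5@(2,3):A a6@(0,4):A
t=4: (unchanged — steady state)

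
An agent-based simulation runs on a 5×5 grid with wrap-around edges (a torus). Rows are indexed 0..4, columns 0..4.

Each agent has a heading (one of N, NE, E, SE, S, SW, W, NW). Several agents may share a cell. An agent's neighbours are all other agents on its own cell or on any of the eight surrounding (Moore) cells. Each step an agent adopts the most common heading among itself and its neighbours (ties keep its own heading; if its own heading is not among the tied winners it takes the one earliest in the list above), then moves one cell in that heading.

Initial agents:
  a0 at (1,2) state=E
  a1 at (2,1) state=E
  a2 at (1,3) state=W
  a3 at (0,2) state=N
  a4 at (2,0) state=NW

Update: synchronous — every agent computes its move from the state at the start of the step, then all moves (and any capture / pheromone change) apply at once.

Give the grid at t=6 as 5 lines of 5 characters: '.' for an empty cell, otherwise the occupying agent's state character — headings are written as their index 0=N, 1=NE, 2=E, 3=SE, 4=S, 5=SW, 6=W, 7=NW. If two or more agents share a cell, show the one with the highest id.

..22.
..22.
..2..
.....
.....

t=1: a0@(1,3):E a1@(2,2):E a2@(1,2):W a3@(4,2):N a4@(1,4):NW
t=2: a0@(1,4):E a1@(2,3):E a2@(1,3):E a3@(3,2):N a4@(0,3):NW
t=3: a0@(1,0):E a1@(2,4):E a2@(1,4):E a3@(2,2):N a4@(0,4):E
t=4: a0@(1,1):E a1@(2,0):E a2@(1,0):E a3@(1,2):N a4@(0,0):E
t=5: a0@(1,2):E a1@(2,1):E a2@(1,1):E a3@(0,2):N a4@(0,1):E
t=6: a0@(1,3):E a1@(2,2):E a2@(1,2):E a3@(0,3):E a4@(0,2):E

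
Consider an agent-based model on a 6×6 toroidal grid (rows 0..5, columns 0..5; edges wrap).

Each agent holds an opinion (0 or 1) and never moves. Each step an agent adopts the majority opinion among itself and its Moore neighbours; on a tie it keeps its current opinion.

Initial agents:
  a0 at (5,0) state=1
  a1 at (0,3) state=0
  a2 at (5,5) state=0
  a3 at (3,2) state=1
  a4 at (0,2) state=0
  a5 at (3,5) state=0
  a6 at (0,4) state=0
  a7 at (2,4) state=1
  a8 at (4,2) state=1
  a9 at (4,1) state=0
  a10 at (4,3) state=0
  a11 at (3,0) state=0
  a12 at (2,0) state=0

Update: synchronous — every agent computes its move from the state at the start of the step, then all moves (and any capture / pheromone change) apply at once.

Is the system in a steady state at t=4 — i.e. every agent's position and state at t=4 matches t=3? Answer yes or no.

yes

t=1: a0@(5,0):0 a1@(0,3):0 a2@(5,5):0 a3@(3,2):1 a4@(0,2):0 a5@(3,5):0 a6@(0,4):0 a7@(2,4):1 a8@(4,2):1 a9@(4,1):1 a10@(4,3):1 a11@(3,0):0 a12@(2,0):0
t=2: (unchanged — steady state)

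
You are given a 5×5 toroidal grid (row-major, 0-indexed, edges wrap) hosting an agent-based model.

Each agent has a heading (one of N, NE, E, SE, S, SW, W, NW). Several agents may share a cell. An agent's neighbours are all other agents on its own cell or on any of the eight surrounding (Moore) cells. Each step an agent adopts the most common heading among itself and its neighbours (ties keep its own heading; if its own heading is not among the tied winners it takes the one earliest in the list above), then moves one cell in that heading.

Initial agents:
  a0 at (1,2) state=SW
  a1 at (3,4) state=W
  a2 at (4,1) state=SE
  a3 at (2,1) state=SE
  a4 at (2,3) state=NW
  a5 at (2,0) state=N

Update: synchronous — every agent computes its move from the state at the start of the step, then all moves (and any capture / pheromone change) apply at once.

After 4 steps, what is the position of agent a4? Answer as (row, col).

(3, 4)

t=1: a0@(2,1):SW a1@(3,3):W a2@(0,2):SE a3@(3,2):SE a4@(1,2):NW a5@(1,0):N
t=2: a0@(3,0):SW a1@(3,2):W a2@(1,3):SE a3@(4,3):SE a4@(0,1):NW a5@(0,0):N
t=3: a0@(4,4):SW a1@(3,1):W a2@(2,4):SE a3@(0,4):SE a4@(4,0):NW a5@(4,0):N
t=4: a0@(0,3):SW a1@(3,0):W a2@(3,0):SE a3@(1,0):SE a4@(3,4):NW a5@(3,0):N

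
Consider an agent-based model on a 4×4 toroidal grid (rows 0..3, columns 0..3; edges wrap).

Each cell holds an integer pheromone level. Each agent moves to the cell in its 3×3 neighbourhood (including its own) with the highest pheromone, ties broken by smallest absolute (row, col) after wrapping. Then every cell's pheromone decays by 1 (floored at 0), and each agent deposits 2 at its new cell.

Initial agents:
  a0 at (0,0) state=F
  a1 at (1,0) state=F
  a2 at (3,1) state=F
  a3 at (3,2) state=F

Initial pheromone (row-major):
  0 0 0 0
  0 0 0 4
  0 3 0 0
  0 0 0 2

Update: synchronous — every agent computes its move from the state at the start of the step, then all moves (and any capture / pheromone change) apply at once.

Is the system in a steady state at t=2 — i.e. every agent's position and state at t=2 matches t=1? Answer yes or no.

t=1: a0@(1,3) a1@(1,3) a2@(2,1) a3@(2,1) | pheromone: 0 0 0 0 / 0 0 0 7 / 0 6 0 0 / 0 0 0 1
t=2: a0@(1,3) a1@(1,3) a2@(2,1) a3@(2,1) | pheromone: 0 0 0 0 / 0 0 0 10 / 0 9 0 0 / 0 0 0 0

yes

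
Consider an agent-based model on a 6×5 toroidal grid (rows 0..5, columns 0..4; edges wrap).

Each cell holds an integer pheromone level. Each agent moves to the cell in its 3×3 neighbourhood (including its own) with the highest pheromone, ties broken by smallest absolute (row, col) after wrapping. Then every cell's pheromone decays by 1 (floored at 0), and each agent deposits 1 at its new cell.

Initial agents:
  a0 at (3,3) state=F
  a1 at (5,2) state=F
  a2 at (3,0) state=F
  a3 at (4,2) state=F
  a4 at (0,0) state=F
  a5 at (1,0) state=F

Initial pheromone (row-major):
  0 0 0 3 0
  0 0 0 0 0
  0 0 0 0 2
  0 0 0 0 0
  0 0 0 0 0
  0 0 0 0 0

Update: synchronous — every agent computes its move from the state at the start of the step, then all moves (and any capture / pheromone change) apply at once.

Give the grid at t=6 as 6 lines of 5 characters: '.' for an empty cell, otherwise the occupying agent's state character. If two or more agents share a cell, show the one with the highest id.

F..F.
.....
....F
.F...
.....
.....

t=1: a0@(2,4) a1@(0,3) a2@(2,4) a3@(3,1) a4@(0,0) a5@(2,4) | pheromone: 1 0 0 3 0 / 0 0 0 0 0 / 0 0 0 0 4 / 0 1 0 0 0 / 0 0 0 0 0 / 0 0 0 0 0
t=2: a0@(2,4) a1@(0,3) a2@(2,4) a3@(3,1) a4@(0,0) a5@(2,4) | pheromone: 1 0 0 3 0 / 0 0 0 0 0 / 0 0 0 0 6 / 0 1 0 0 0 / 0 0 0 0 0 / 0 0 0 0 0
t=3: a0@(2,4) a1@(0,3) a2@(2,4) a3@(3,1) a4@(0,0) a5@(2,4) | pheromone: 1 0 0 3 0 / 0 0 0 0 0 / 0 0 0 0 8 / 0 1 0 0 0 / 0 0 0 0 0 / 0 0 0 0 0
t=4: a0@(2,4) a1@(0,3) a2@(2,4) a3@(3,1) a4@(0,0) a5@(2,4) | pheromone: 1 0 0 3 0 / 0 0 0 0 0 / 0 0 0 0 10 / 0 1 0 0 0 / 0 0 0 0 0 / 0 0 0 0 0
t=5: a0@(2,4) a1@(0,3) a2@(2,4) a3@(3,1) a4@(0,0) a5@(2,4) | pheromone: 1 0 0 3 0 / 0 0 0 0 0 / 0 0 0 0 12 / 0 1 0 0 0 / 0 0 0 0 0 / 0 0 0 0 0
t=6: a0@(2,4) a1@(0,3) a2@(2,4) a3@(3,1) a4@(0,0) a5@(2,4) | pheromone: 1 0 0 3 0 / 0 0 0 0 0 / 0 0 0 0 14 / 0 1 0 0 0 / 0 0 0 0 0 / 0 0 0 0 0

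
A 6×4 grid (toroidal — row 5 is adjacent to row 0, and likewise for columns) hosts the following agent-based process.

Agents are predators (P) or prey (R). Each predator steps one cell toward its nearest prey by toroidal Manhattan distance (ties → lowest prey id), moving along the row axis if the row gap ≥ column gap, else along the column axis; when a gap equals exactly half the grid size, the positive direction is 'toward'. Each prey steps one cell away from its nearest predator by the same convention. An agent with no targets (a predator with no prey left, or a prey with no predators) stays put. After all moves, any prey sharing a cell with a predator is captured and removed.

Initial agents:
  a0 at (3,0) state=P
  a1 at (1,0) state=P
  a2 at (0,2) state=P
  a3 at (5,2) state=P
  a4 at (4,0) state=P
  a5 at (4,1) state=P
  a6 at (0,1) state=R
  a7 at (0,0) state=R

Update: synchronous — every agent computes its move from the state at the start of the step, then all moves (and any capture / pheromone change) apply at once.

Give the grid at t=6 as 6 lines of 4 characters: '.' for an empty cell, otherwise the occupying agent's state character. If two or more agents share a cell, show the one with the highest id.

PPP.
....
....
....
P...
PP..

t=1: a0@(4,0):P a1@(0,0):P a2@(0,1):P a3@(0,2):P a4@(5,0):P a5@(5,1):P
t=2: (unchanged — steady state)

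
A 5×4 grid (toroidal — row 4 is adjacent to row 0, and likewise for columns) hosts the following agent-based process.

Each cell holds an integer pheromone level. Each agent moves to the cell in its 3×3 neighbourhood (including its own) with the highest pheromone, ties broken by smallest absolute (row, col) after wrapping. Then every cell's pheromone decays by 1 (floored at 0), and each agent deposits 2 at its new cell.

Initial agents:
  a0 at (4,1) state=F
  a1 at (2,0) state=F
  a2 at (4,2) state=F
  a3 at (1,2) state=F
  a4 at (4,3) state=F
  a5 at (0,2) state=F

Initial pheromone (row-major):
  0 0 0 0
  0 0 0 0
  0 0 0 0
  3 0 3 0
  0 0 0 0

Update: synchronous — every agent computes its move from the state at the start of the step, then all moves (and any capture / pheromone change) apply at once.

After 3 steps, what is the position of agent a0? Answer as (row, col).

t=1: a0@(3,0) a1@(3,0) a2@(3,2) a3@(0,1) a4@(3,0) a5@(0,1) | pheromone: 0 4 0 0 / 0 0 0 0 / 0 0 0 0 / 8 0 4 0 / 0 0 0 0
t=2: a0@(3,0) a1@(3,0) a2@(3,2) a3@(0,1) a4@(3,0) a5@(0,1) | pheromone: 0 7 0 0 / 0 0 0 0 / 0 0 0 0 / 13 0 5 0 / 0 0 0 0
t=3: a0@(3,0) a1@(3,0) a2@(3,2) a3@(0,1) a4@(3,0) a5@(0,1) | pheromone: 0 10 0 0 / 0 0 0 0 / 0 0 0 0 / 18 0 6 0 / 0 0 0 0

(3, 0)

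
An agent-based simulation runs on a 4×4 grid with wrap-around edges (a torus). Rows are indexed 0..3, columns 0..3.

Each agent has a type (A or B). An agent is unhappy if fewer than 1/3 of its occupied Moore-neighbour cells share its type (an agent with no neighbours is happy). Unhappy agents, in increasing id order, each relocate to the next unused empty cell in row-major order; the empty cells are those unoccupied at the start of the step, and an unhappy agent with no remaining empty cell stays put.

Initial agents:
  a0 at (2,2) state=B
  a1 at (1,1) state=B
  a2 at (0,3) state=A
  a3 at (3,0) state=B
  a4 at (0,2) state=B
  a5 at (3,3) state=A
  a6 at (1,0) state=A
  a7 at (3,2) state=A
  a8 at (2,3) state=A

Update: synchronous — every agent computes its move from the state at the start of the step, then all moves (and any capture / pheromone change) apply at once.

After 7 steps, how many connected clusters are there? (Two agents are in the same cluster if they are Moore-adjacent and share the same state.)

t=1: a0@(0,0):B a1@(1,1):B a2@(0,3):A a3@(0,1):B a4@(1,2):B a5@(3,3):A a6@(1,0):A a7@(3,2):A a8@(2,3):A
t=2: (unchanged — steady state)

2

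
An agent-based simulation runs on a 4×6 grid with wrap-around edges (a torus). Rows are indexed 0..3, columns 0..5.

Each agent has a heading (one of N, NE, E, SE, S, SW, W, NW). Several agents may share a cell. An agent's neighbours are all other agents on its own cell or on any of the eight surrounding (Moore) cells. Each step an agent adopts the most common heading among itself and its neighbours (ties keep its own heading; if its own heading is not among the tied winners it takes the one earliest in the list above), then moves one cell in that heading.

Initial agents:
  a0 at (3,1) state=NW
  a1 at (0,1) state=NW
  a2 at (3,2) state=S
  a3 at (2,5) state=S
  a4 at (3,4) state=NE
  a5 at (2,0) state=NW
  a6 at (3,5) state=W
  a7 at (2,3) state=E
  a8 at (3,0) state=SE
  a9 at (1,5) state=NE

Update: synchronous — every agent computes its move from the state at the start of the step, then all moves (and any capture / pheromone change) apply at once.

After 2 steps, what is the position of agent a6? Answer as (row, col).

(3, 3)

t=1: a0@(2,0):NW a1@(3,0):NW a2@(2,1):NW a3@(1,0):NE a4@(2,5):NE a5@(1,5):NW a6@(3,4):W a7@(2,4):E a8@(2,5):NW a9@(0,0):NE
t=2: a0@(1,5):NW a1@(2,5):NW a2@(1,0):NW a3@(0,5):NW a4@(1,4):NW a5@(0,4):NW a6@(3,3):W a7@(1,3):NW a8@(1,4):NW a9@(3,1):NE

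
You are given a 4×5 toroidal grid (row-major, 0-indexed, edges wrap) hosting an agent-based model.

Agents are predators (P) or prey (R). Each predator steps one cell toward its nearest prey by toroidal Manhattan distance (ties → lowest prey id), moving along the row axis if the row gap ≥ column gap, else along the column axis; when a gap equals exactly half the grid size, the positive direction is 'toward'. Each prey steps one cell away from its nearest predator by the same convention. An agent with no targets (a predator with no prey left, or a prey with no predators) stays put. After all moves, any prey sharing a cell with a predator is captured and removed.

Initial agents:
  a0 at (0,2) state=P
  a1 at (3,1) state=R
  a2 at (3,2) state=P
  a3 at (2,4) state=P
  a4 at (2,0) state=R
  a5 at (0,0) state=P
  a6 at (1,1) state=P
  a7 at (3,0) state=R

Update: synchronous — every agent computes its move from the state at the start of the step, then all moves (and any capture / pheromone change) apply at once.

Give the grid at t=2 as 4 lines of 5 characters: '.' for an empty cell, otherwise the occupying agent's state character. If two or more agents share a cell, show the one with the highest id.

t=1: a0@(3,2):P a2@(3,1):P a3@(2,0):P a5@(3,0):P a6@(2,1):P
t=2: (unchanged — steady state)

.....
.....
PP...
PPP..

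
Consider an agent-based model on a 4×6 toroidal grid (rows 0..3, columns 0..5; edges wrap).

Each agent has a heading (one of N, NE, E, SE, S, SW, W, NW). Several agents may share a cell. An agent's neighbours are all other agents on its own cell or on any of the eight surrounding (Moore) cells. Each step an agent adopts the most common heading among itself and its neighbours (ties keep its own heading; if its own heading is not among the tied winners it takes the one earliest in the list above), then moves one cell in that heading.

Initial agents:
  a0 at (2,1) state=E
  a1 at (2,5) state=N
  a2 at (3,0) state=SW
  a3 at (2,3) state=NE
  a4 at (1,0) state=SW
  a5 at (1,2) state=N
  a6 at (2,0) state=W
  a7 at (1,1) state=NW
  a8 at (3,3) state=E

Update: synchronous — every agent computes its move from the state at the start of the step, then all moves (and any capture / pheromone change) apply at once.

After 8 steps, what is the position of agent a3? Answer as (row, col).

t=1: a0@(3,0):SW a1@(3,4):SW a2@(0,5):SW a3@(1,4):NE a4@(2,5):SW a5@(0,2):N a6@(3,5):SW a7@(0,0):NW a8@(3,4):E
t=2: a0@(0,5):SW a1@(0,3):SW a2@(1,4):SW a3@(2,3):SW a4@(3,4):SW a5@(3,2):N a6@(0,4):SW a7@(1,5):SW a8@(0,3):SW
t=3: a0@(1,4):SW a1@(1,2):SW a2@(2,3):SW a3@(3,2):SW a4@(0,3):SW a5@(0,1):SW a6@(1,3):SW a7@(2,4):SW a8@(1,2):SW
t=4: a0@(2,3):SW a1@(2,1):SW a2@(3,2):SW a3@(0,1):SW a4@(1,2):SW a5@(1,0):SW a6@(2,2):SW a7@(3,3):SW a8@(2,1):SW
t=5: a0@(3,2):SW a1@(3,0):SW a2@(0,1):SW a3@(1,0):SW a4@(2,1):SW a5@(2,5):SW a6@(3,1):SW a7@(0,2):SW a8@(3,0):SW
t=6: a0@(0,1):SW a1@(0,5):SW a2@(1,0):SW a3@(2,5):SW a4@(3,0):SW a5@(3,4):SW a6@(0,0):SW a7@(1,1):SW a8@(0,5):SW
t=7: a0@(1,0):SW a1@(1,4):SW a2@(2,5):SW a3@(3,4):SW a4@(0,5):SW a5@(0,3):SW a6@(1,5):SW a7@(2,0):SW a8@(1,4):SW
t=8: a0@(2,5):SW a1@(2,3):SW a2@(3,4):SW a3@(0,3):SW a4@(1,4):SW a5@(1,2):SW a6@(2,4):SW a7@(3,5):SW a8@(2,3):SW

(0, 3)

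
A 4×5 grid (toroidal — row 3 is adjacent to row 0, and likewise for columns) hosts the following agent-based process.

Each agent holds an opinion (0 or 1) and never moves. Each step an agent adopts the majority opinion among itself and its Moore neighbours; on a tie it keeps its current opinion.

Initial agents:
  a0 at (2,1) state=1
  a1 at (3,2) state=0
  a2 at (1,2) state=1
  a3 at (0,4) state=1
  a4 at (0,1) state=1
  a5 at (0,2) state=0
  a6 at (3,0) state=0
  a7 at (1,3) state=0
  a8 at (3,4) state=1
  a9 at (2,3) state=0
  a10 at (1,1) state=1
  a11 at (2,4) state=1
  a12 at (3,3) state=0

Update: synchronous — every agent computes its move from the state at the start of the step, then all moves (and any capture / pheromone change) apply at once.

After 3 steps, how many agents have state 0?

8

t=1: a0@(2,1):1 a1@(3,2):0 a2@(1,2):1 a3@(0,4):0 a4@(0,1):1 a5@(0,2):0 a6@(3,0):1 a7@(1,3):0 a8@(3,4):1 a9@(2,3):0 a10@(1,1):1 a11@(2,4):0 a12@(3,3):0
t=2: a0@(2,1):1 a1@(3,2):0 a2@(1,2):1 a3@(0,4):0 a4@(0,1):1 a5@(0,2):0 a6@(3,0):1 a7@(1,3):0 a8@(3,4):0 a9@(2,3):0 a10@(1,1):1 a11@(2,4):0 a12@(3,3):0
t=3: (unchanged — steady state)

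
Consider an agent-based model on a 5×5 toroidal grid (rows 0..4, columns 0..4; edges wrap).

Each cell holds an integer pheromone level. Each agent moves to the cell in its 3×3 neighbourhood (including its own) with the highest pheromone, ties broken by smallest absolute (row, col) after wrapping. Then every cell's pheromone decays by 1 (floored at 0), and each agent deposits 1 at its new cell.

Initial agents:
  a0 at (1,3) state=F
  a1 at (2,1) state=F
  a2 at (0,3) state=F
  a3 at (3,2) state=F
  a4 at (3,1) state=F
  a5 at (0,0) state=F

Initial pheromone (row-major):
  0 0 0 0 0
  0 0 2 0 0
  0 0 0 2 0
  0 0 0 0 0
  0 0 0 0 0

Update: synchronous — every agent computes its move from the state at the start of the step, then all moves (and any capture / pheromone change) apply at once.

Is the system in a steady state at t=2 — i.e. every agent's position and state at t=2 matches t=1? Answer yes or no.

no

t=1: a0@(1,2) a1@(1,2) a2@(1,2) a3@(2,3) a4@(2,0) a5@(0,0) | pheromone: 1 0 0 0 0 / 0 0 4 0 0 / 1 0 0 2 0 / 0 0 0 0 0 / 0 0 0 0 0
t=2: a0@(1,2) a1@(1,2) a2@(1,2) a3@(1,2) a4@(2,0) a5@(0,0) | pheromone: 1 0 0 0 0 / 0 0 7 0 0 / 1 0 0 1 0 / 0 0 0 0 0 / 0 0 0 0 0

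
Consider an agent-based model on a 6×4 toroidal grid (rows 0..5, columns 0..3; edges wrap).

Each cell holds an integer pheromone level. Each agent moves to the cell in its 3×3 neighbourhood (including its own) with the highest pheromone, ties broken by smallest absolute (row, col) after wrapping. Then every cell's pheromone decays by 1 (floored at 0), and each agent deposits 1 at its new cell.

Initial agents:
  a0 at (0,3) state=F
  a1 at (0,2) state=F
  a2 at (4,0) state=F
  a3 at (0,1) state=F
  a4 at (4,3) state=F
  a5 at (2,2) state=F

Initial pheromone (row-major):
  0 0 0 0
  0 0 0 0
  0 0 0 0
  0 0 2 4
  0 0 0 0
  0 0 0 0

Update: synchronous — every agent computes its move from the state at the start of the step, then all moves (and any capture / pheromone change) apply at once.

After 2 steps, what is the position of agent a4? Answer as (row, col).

t=1: a0@(0,0) a1@(0,1) a2@(3,3) a3@(0,0) a4@(3,3) a5@(3,3) | pheromone: 2 1 0 0 / 0 0 0 0 / 0 0 0 0 / 0 0 1 6 / 0 0 0 0 / 0 0 0 0
t=2: a0@(0,0) a1@(0,0) a2@(3,3) a3@(0,0) a4@(3,3) a5@(3,3) | pheromone: 4 0 0 0 / 0 0 0 0 / 0 0 0 0 / 0 0 0 8 / 0 0 0 0 / 0 0 0 0

(3, 3)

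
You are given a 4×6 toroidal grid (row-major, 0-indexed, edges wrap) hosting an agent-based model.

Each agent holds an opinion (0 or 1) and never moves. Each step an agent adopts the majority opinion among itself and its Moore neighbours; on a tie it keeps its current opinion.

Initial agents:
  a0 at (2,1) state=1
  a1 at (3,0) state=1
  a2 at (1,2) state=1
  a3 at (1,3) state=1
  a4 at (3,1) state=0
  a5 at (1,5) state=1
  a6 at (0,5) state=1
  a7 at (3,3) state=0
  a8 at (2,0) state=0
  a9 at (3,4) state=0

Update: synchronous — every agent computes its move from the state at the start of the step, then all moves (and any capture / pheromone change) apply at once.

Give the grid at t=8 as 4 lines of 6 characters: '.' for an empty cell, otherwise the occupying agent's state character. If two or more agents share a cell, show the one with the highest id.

t=1: a0@(2,1):1 a1@(3,0):1 a2@(1,2):1 a3@(1,3):1 a4@(3,1):0 a5@(1,5):1 a6@(0,5):1 a7@(3,3):0 a8@(2,0):1 a9@(3,4):0
t=2: a0@(2,1):1 a1@(3,0):1 a2@(1,2):1 a3@(1,3):1 a4@(3,1):1 a5@(1,5):1 a6@(0,5):1 a7@(3,3):0 a8@(2,0):1 a9@(3,4):0
t=3: (unchanged — steady state)

.....1
..11.1
11....
11.00.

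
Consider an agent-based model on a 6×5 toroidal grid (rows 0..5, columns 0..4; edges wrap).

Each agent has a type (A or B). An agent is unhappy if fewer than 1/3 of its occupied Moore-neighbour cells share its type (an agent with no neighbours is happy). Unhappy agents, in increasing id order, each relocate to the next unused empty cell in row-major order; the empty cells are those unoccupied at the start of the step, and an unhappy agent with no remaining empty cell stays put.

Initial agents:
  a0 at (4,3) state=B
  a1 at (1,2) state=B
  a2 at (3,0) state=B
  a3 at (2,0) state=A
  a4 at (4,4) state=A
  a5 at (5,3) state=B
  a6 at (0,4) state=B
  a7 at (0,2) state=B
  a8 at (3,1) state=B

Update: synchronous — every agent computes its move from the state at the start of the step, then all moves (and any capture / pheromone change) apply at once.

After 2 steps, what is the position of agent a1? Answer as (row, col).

t=1: a0@(4,3):B a1@(1,2):B a2@(3,0):B a3@(0,0):A a4@(0,1):A a5@(5,3):B a6@(0,4):B a7@(0,2):B a8@(3,1):B
t=2: (unchanged — steady state)

(1, 2)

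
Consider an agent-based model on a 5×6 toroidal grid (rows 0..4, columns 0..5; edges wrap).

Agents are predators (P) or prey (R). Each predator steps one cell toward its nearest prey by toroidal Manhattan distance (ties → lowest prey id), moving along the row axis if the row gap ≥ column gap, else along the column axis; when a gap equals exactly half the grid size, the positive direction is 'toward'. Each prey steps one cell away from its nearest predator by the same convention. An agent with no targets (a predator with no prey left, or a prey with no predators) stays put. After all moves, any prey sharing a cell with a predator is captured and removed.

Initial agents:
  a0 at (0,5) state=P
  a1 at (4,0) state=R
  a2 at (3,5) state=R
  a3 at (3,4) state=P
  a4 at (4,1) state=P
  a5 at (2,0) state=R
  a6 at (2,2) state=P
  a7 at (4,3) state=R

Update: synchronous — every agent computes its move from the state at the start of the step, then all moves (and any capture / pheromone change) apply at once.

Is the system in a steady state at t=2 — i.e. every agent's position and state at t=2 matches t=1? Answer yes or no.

no

t=1: a0@(4,5):P a2@(3,0):R a3@(3,5):P a4@(4,0):P a5@(2,5):R a6@(2,1):P a7@(0,3):R
t=2: a0@(3,5):P a3@(3,0):P a4@(3,0):P a5@(1,5):R a6@(3,1):P a7@(0,2):R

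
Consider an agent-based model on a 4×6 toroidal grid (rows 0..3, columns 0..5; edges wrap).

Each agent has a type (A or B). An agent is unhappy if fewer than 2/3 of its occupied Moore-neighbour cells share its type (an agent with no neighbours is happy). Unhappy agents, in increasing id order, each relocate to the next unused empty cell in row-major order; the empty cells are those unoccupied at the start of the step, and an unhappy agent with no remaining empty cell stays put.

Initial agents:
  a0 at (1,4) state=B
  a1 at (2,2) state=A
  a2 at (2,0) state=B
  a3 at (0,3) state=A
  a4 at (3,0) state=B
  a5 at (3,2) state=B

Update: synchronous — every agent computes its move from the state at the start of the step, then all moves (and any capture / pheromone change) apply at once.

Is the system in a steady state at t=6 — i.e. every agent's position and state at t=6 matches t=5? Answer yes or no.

t=1: a0@(0,0):B a1@(0,1):A a2@(2,0):B a3@(0,2):A a4@(3,0):B a5@(0,4):B
t=2: a0@(0,3):B a1@(0,5):A a2@(2,0):B a3@(0,2):A a4@(3,0):B a5@(0,4):B
t=3: a0@(0,0):B a1@(0,1):A a2@(2,0):B a3@(1,0):A a4@(1,1):B a5@(1,2):B
t=4: a0@(0,2):B a1@(0,3):A a2@(0,4):B a3@(0,5):A a4@(1,3):B a5@(1,4):B
t=5: a0@(0,0):B a1@(0,1):A a2@(1,0):B a3@(1,1):A a4@(1,3):B a5@(1,2):B
t=6: a0@(0,2):B a1@(0,3):A a2@(0,4):B a3@(0,5):A a4@(1,3):B a5@(1,4):B

no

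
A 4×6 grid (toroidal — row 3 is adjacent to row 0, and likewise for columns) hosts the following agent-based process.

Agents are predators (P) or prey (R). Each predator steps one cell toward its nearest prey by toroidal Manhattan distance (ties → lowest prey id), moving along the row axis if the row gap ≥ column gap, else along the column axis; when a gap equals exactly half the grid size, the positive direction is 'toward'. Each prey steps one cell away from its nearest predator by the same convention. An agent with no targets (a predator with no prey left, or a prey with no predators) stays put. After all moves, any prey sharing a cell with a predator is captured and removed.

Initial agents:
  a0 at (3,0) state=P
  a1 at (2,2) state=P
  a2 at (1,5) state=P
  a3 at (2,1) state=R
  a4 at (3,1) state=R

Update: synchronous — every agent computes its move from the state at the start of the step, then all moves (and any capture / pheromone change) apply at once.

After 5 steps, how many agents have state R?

t=1: a0@(3,1):P a1@(2,1):P a2@(1,0):P a3@(2,0):R a4@(3,2):R
t=2: a0@(3,2):P a1@(2,0):P a2@(2,0):P a3@(2,5):R a4@(3,3):R
t=3: a0@(3,3):P a1@(2,5):P a2@(2,5):P a3@(2,4):R a4@(3,4):R
t=4: a0@(3,4):P a1@(2,4):P a2@(2,4):P a3@(2,3):R a4@(3,5):R
t=5: a0@(3,5):P a1@(2,3):P a2@(2,3):P a3@(2,2):R a4@(3,0):R

2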